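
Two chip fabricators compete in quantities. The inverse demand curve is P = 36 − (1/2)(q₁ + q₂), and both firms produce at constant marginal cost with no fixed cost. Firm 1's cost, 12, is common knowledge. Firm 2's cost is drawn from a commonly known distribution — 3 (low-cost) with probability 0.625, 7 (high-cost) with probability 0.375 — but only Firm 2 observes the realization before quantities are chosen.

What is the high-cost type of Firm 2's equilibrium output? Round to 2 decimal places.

23.50

Type-c best response for Firm 2: q₂(c) = (36 − c) − q₁/2.
Firm 1 maximizes expected profit; its first-order condition is 36 − q₁ − (1/2)E[q₂] − 12 = 0.
Substituting E[q₂] and solving: E[c₂] = 4.5, so q₁ = (36 − 2·12 + 4.5)/(3/2) = 11.
q₂(high-cost) = (36 − 7 − (1/2)·11) = 23.5.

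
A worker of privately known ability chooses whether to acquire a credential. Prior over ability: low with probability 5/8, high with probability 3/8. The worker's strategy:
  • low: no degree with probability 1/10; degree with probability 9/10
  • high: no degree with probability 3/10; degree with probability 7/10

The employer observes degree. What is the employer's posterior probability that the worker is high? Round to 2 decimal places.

P(degree) = (5/8)·(9/10) + (3/8)·(7/10) = 33/40
P(high | degree) = ((3/8)·(7/10)) / (33/40) = (21/80) / (33/40) = 7/22

0.32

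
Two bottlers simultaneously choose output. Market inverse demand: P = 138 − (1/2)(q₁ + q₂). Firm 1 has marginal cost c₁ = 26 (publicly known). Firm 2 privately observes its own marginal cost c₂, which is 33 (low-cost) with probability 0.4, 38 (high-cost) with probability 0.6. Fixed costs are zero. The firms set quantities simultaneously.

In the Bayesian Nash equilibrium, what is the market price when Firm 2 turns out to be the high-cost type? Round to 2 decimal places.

Firm 2 with cost c maximizes (138 − (1/2)(q₁+q₂) − c)·q₂, giving q₂(c) = (138 − c − (1/2)q₁).
E[c₂] = 0.4·33 + 0.6·38 = 36
Firm 1's FOC against E[q₂] yields q₁ = (138 − 2·26 + E[c₂])/(3/2) = (138 − 52 + 36)/(3/2) = 81.3333.
q₂(high-cost) = 59.3333, so P = 138 − (1/2)·(81.3333 + 59.3333) = 67.6667.

67.67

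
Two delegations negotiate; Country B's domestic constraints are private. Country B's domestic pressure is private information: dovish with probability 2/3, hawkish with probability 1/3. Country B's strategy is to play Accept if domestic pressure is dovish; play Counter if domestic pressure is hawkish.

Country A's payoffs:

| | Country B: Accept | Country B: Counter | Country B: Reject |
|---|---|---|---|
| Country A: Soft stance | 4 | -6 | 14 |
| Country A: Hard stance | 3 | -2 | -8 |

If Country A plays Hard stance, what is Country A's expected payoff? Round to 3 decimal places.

1.333

Take the expectation over Country B's domestic pressure, weighting each type's action by its prior probability.
E[Hard stance] = 2/3·3 + 1/3·(-2) = 2 + (-2/3) = 4/3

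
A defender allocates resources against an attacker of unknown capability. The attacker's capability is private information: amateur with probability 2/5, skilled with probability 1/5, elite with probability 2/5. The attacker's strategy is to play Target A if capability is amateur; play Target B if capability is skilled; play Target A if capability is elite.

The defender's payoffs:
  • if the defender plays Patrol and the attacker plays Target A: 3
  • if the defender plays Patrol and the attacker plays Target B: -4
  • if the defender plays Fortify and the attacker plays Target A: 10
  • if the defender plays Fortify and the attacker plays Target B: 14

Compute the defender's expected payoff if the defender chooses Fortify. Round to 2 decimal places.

10.80

E[Fortify] = 2/5·10 + 1/5·14 + 2/5·10 = 4 + 14/5 + 4 = 54/5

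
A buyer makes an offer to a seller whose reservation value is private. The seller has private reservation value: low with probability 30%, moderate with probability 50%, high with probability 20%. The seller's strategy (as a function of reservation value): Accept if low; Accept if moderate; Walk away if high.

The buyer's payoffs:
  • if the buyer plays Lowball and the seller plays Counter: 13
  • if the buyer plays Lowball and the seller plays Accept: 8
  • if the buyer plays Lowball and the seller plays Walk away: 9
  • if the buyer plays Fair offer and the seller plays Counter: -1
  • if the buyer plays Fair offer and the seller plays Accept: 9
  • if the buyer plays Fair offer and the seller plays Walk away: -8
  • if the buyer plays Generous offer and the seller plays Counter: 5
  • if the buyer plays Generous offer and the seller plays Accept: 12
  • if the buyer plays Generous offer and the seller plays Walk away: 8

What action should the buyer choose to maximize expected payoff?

E[Lowball] = 0.3·(8) + 0.5·(8) + 0.2·(9) = 8.2
E[Fair offer] = 0.3·(9) + 0.5·(9) + 0.2·(-8) = 5.6
E[Generous offer] = 0.3·(12) + 0.5·(12) + 0.2·(8) = 11.2
Best response: Generous offer (11.2 is the largest).

Generous offer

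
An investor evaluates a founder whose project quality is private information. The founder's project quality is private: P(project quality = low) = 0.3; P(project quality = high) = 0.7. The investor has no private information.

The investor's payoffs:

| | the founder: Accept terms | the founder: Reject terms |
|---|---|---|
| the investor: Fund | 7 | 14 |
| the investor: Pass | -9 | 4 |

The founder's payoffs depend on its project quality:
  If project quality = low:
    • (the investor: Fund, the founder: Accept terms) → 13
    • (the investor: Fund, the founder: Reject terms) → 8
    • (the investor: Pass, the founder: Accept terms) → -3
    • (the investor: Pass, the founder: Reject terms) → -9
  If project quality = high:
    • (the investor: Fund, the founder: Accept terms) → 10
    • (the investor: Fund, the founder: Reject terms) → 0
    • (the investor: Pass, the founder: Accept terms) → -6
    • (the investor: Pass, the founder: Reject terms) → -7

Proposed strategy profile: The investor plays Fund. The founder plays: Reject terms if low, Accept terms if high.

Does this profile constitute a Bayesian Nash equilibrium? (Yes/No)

The investor plays Fund: E[Fund] = 0.3·(14) + 0.7·(7) = 9.1; E[Pass] = -5.1. Best-responding. ✓
The founder (project quality low), facing Fund: Accept terms gives 13, Reject terms gives 8. Proposed Reject terms is not best — profitable deviation exists. ✗
The founder (project quality high), facing Fund: Accept terms gives 10, Reject terms gives 0. Proposed Accept terms is best. ✓

No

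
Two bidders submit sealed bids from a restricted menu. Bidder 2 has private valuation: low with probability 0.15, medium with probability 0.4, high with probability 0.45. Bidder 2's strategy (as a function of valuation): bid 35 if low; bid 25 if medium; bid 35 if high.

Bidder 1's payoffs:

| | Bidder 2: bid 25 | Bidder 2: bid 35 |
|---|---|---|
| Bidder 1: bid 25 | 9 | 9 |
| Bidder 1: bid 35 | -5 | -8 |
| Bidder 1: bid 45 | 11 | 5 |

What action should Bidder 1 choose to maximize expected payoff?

bid 25

E[bid 25] = 0.15·(9) + 0.4·(9) + 0.45·(9) = 9
E[bid 35] = 0.15·(-8) + 0.4·(-5) + 0.45·(-8) = -6.8
E[bid 45] = 0.15·(5) + 0.4·(11) + 0.45·(5) = 7.4
Best response: bid 25 (9 is the largest).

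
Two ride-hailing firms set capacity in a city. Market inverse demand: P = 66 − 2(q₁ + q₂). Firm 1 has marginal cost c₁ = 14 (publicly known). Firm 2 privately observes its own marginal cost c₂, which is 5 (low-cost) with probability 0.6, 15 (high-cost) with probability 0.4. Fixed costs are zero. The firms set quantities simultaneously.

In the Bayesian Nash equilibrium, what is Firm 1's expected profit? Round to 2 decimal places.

122.72

Type-c best response for Firm 2: q₂(c) = (66 − c)/4 − q₁/2.
Firm 1 maximizes expected profit; its first-order condition is 66 − 4q₁ − 2E[q₂] − 14 = 0.
Substituting E[q₂] and solving: E[c₂] = 9, so q₁ = (66 − 2·14 + 9)/6 = 7.83333.
E[P] = 66 − 2·(q₁ + E[q₂]) = 29.6667; Firm 1's expected profit = (E[P] − 14)·q₁ = (29.6667 − 14)·7.83333 = 122.722.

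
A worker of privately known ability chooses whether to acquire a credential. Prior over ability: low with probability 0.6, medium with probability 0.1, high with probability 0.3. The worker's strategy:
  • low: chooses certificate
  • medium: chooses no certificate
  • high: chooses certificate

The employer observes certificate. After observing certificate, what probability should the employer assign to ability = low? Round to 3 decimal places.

P(certificate) = 0.6·1 + 0.1·0 + 0.3·1 = 0.9
P(low | certificate) = (0.6·1) / 0.9 = 0.6 / 0.9 = 0.666667

0.667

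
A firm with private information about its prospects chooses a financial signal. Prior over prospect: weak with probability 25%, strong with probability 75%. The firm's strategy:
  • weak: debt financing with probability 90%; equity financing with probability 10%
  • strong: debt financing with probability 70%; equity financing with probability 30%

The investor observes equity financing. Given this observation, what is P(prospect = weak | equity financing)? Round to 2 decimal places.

P(equity financing) = 0.25·0.1 + 0.75·0.3 = 0.25
P(weak | equity financing) = (0.25·0.1) / 0.25 = 0.025 / 0.25 = 0.1

0.10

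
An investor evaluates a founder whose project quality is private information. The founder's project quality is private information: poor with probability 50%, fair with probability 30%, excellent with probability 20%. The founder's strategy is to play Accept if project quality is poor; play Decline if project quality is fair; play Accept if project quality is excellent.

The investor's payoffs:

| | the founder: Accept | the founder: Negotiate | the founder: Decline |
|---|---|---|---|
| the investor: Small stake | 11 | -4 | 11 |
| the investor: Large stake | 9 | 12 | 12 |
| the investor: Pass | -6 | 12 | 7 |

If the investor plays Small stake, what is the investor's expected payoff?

11

E[Small stake] = 0.5·11 + 0.3·11 + 0.2·11 = 5.5 + 3.3 + 2.2 = 11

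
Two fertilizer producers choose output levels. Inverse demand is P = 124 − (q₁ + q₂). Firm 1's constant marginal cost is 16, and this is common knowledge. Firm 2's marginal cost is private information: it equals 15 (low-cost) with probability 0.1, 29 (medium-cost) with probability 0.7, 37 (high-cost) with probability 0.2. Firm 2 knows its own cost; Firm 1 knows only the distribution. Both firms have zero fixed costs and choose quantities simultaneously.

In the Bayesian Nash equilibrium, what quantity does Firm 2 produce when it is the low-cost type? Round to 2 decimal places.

34.30

Type-c best response for Firm 2: q₂(c) = (124 − c)/2 − q₁/2.
Firm 1 maximizes expected profit; its first-order condition is 124 − 2q₁ − E[q₂] − 16 = 0.
Substituting E[q₂] and solving: E[c₂] = 29.2, so q₁ = (124 − 2·16 + 29.2)/3 = 40.4.
q₂(low-cost) = (124 − 15 − 40.4)/2 = 34.3.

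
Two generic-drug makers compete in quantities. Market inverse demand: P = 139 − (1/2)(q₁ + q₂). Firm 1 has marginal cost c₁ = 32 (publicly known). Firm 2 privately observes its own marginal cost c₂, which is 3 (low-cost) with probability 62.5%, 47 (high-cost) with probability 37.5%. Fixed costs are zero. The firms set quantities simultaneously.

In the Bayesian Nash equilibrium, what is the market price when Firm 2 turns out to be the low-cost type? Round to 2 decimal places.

Type-c best response for Firm 2: q₂(c) = (139 − c) − q₁/2.
Firm 1 maximizes expected profit; its first-order condition is 139 − q₁ − (1/2)E[q₂] − 32 = 0.
Substituting E[q₂] and solving: E[c₂] = 19.5, so q₁ = (139 − 2·32 + 19.5)/(3/2) = 63.
q₂(low-cost) = 104.5, so P = 139 − (1/2)·(63 + 104.5) = 55.25.

55.25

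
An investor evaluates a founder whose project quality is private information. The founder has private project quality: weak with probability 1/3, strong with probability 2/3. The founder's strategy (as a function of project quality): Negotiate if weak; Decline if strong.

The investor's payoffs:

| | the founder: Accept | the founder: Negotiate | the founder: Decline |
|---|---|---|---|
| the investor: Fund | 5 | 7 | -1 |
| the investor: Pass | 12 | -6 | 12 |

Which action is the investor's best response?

Pass

E[Fund] = 1/3·(7) + 2/3·(-1) = 5/3
E[Pass] = 1/3·(-6) + 2/3·(12) = 6
Best response: Pass (6 is the largest).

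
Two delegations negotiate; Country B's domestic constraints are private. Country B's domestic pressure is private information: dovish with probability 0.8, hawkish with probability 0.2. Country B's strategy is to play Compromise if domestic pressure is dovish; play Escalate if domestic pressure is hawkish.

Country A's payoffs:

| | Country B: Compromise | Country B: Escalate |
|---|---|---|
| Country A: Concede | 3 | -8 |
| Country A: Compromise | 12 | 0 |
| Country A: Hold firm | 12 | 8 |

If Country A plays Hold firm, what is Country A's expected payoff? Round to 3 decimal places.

Take the expectation over Country B's domestic pressure, weighting each type's action by its prior probability.
E[Hold firm] = 0.8·12 + 0.2·8 = 9.6 + 1.6 = 11.2

11.200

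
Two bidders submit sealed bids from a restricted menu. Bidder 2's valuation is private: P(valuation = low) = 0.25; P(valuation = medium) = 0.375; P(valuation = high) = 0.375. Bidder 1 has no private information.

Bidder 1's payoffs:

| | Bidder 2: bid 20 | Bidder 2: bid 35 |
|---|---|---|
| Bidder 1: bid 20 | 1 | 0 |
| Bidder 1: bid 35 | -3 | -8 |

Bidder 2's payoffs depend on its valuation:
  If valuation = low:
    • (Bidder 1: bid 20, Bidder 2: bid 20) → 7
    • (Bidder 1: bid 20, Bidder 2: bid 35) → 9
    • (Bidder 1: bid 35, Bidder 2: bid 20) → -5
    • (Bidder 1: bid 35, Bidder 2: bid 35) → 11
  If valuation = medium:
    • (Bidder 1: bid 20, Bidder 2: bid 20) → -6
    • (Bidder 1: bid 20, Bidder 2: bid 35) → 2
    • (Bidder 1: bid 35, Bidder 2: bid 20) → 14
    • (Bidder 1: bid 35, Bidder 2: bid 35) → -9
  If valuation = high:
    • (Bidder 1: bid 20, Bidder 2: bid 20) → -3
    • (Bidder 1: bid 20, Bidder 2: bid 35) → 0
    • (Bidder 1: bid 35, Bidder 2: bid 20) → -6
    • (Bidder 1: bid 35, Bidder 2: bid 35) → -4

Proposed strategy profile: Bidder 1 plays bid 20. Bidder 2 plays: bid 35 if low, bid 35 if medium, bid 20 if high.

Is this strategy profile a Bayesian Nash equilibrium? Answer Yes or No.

No

A profile is a BNE iff every type of every player is best-responding given beliefs about the other side.
Bidder 1 plays bid 20: E[bid 20] = 0.25·(0) + 0.375·(0) + 0.375·(1) = 0.375; E[bid 35] = -6.125. Best-responding. ✓
Bidder 2 (valuation low), facing bid 20: bid 20 gives 7, bid 35 gives 9. Proposed bid 35 is best. ✓
Bidder 2 (valuation medium), facing bid 20: bid 20 gives -6, bid 35 gives 2. Proposed bid 35 is best. ✓
Bidder 2 (valuation high), facing bid 20: bid 20 gives -3, bid 35 gives 0. Proposed bid 20 is not best — profitable deviation exists. ✗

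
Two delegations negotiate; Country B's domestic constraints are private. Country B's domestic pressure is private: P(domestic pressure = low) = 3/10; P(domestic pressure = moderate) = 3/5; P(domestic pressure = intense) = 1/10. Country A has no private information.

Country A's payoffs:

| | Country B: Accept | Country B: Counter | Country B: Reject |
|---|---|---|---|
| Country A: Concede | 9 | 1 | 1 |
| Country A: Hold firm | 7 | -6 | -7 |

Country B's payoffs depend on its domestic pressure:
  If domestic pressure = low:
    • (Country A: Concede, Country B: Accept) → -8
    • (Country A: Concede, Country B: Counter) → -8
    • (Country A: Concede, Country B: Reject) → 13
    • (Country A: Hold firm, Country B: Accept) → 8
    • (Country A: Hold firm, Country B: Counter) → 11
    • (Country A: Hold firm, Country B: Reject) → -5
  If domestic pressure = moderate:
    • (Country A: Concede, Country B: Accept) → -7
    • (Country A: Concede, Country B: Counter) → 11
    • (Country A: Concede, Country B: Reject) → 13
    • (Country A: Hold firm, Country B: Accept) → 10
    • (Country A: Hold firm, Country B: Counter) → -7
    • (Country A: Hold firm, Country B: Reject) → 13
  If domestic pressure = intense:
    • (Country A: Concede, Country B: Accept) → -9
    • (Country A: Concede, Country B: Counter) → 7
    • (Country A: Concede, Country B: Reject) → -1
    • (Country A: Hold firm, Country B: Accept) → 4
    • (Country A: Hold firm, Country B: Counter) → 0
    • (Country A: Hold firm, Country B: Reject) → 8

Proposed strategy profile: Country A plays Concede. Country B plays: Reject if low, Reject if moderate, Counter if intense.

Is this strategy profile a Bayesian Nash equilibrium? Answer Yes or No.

Country A plays Concede: E[Concede] = 3/10·(1) + 3/5·(1) + 1/10·(1) = 1; E[Hold firm] = -69/10. Best-responding. ✓
Country B (domestic pressure low), facing Concede: Accept gives -8, Counter gives -8, Reject gives 13. Proposed Reject is best. ✓
Country B (domestic pressure moderate), facing Concede: Accept gives -7, Counter gives 11, Reject gives 13. Proposed Reject is best. ✓
Country B (domestic pressure intense), facing Concede: Accept gives -9, Counter gives 7, Reject gives -1. Proposed Counter is best. ✓

Yes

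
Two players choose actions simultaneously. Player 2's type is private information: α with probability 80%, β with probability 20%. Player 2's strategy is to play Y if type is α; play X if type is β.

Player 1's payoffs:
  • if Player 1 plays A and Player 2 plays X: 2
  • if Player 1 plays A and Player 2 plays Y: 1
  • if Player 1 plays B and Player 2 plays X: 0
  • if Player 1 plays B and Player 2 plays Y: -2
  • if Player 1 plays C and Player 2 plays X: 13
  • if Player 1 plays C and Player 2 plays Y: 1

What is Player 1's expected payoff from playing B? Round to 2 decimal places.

-1.60

E[B] = 0.8·(-2) + 0.2·0 = (-1.6) + 0 = -1.6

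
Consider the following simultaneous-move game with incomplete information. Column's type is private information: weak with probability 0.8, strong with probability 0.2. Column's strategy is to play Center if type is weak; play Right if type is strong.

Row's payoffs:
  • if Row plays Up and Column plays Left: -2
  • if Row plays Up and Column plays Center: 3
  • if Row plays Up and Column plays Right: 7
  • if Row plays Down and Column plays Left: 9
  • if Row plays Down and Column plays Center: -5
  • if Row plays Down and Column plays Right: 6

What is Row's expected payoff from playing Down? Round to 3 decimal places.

-2.800

Take the expectation over Column's type, weighting each type's action by its prior probability.
E[Down] = 0.8·(-5) + 0.2·6 = (-4) + 1.2 = -2.8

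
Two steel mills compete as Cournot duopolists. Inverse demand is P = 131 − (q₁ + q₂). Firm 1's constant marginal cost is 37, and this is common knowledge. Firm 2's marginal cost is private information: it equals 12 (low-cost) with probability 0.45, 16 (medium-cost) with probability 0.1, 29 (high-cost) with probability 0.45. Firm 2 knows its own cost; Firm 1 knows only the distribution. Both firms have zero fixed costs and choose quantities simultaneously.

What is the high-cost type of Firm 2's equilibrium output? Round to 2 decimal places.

Type-c best response for Firm 2: q₂(c) = (131 − c)/2 − q₁/2.
Firm 1 maximizes expected profit; its first-order condition is 131 − 2q₁ − E[q₂] − 37 = 0.
Substituting E[q₂] and solving: E[c₂] = 20.05, so q₁ = (131 − 2·37 + 20.05)/3 = 25.6833.
q₂(high-cost) = (131 − 29 − 25.6833)/2 = 38.1583.

38.16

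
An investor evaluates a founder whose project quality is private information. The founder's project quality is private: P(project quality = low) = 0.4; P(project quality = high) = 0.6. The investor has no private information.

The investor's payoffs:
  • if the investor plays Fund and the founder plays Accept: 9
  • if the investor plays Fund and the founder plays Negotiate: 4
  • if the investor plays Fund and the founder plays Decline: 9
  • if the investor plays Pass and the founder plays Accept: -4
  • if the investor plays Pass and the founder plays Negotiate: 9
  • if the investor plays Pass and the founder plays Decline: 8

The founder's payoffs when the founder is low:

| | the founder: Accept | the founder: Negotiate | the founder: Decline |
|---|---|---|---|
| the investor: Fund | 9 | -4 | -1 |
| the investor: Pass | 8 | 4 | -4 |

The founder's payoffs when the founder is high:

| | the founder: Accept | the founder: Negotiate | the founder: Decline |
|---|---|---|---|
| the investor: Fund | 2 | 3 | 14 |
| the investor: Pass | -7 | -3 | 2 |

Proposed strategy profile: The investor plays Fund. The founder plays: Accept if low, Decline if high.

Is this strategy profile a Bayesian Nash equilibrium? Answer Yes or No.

Yes

A profile is a BNE iff every type of every player is best-responding given beliefs about the other side.
The investor plays Fund: E[Fund] = 0.4·(9) + 0.6·(9) = 9; E[Pass] = 3.2. Best-responding. ✓
The founder (project quality low), facing Fund: Accept gives 9, Negotiate gives -4, Decline gives -1. Proposed Accept is best. ✓
The founder (project quality high), facing Fund: Accept gives 2, Negotiate gives 3, Decline gives 14. Proposed Decline is best. ✓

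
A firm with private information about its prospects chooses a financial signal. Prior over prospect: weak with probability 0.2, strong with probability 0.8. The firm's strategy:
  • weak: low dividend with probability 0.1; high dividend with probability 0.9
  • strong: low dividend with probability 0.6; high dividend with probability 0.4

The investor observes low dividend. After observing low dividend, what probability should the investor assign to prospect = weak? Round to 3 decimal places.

0.040

P(low dividend) = 0.2·0.1 + 0.8·0.6 = 0.5
P(weak | low dividend) = (0.2·0.1) / 0.5 = 0.02 / 0.5 = 0.04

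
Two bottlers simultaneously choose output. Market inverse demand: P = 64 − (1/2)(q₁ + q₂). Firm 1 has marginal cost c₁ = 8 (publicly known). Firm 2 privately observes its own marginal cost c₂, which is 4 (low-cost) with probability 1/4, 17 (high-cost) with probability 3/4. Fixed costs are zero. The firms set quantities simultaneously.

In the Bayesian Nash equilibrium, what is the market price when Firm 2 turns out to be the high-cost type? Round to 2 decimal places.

Firm 2 with cost c maximizes (64 − (1/2)(q₁+q₂) − c)·q₂, giving q₂(c) = (64 − c − (1/2)q₁).
E[c₂] = 1/4·4 + 3/4·17 = 13.75
Firm 1's FOC against E[q₂] yields q₁ = (64 − 2·8 + E[c₂])/(3/2) = (64 − 16 + 13.75)/(3/2) = 41.1667.
q₂(high-cost) = 26.4167, so P = 64 − (1/2)·(41.1667 + 26.4167) = 30.2083.

30.21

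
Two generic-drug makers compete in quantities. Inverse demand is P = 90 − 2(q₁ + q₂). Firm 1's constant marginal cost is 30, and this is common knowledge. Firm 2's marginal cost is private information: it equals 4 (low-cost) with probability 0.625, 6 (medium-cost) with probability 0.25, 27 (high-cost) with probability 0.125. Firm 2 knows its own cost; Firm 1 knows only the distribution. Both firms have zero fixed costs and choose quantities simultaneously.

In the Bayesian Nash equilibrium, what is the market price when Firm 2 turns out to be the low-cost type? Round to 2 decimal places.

Firm 2 with cost c maximizes (90 − 2(q₁+q₂) − c)·q₂, giving q₂(c) = (90 − c − 2q₁)/4.
E[c₂] = 0.625·4 + 0.25·6 + 0.125·27 = 7.375
Firm 1's FOC against E[q₂] yields q₁ = (90 − 2·30 + E[c₂])/6 = (90 − 60 + 7.375)/6 = 6.22917.
q₂(low-cost) = 18.3854, so P = 90 − 2·(6.22917 + 18.3854) = 40.7708.

40.77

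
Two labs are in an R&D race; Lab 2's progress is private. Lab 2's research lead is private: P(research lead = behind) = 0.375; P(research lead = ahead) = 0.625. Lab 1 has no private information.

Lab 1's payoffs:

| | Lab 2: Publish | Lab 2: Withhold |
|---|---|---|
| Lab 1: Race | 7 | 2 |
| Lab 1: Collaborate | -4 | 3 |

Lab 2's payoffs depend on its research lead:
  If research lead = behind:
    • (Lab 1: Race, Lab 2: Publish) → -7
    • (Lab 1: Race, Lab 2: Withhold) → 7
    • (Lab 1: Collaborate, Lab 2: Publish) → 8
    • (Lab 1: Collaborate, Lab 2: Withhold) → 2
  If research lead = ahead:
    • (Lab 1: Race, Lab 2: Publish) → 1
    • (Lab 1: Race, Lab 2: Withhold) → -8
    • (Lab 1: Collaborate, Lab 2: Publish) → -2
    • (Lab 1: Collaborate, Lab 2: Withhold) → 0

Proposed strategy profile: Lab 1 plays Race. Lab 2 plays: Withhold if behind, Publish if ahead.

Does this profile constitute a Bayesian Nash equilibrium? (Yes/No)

Lab 1 plays Race: E[Race] = 0.375·(2) + 0.625·(7) = 5.125; E[Collaborate] = -1.375. Best-responding. ✓
Lab 2 (research lead behind), facing Race: Publish gives -7, Withhold gives 7. Proposed Withhold is best. ✓
Lab 2 (research lead ahead), facing Race: Publish gives 1, Withhold gives -8. Proposed Publish is best. ✓

Yes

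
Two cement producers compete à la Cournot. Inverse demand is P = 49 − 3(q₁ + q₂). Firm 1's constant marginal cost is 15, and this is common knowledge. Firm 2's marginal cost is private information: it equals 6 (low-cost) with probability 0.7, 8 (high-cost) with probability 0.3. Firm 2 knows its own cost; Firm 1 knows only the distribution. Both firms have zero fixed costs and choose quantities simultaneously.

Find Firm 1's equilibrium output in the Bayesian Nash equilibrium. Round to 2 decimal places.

2.84

Firm 2 with cost c maximizes (49 − 3(q₁+q₂) − c)·q₂, giving q₂(c) = (49 − c − 3q₁)/6.
E[c₂] = 0.7·6 + 0.3·8 = 6.6
Firm 1's FOC against E[q₂] yields q₁ = (49 − 2·15 + E[c₂])/9 = (49 − 30 + 6.6)/9 = 2.84444.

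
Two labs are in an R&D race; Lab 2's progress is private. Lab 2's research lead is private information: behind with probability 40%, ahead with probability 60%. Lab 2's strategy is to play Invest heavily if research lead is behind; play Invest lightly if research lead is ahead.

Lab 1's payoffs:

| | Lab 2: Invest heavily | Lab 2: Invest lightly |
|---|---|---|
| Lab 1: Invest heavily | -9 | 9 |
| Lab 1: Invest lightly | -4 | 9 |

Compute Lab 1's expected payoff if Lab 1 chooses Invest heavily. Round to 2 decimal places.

1.80

Take the expectation over Lab 2's research lead, weighting each type's action by its prior probability.
E[Invest heavily] = 0.4·(-9) + 0.6·9 = (-3.6) + 5.4 = 1.8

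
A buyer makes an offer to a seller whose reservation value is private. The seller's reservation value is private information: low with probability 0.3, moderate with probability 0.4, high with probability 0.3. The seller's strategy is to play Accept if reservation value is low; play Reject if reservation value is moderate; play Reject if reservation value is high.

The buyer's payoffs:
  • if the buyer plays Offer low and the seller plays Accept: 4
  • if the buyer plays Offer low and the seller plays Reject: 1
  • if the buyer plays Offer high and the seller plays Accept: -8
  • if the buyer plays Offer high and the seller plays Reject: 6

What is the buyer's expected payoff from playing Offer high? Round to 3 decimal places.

Take the expectation over the seller's reservation value, weighting each type's action by its prior probability.
E[Offer high] = 0.3·(-8) + 0.4·6 + 0.3·6 = (-2.4) + 2.4 + 1.8 = 1.8

1.800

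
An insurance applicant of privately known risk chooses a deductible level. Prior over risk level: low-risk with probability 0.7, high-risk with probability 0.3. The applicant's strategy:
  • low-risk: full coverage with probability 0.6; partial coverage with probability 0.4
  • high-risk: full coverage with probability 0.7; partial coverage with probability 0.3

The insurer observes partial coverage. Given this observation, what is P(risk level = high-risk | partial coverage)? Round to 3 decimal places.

0.243

P(partial coverage) = 0.7·0.4 + 0.3·0.3 = 0.37
P(high-risk | partial coverage) = (0.3·0.3) / 0.37 = 0.09 / 0.37 = 0.243243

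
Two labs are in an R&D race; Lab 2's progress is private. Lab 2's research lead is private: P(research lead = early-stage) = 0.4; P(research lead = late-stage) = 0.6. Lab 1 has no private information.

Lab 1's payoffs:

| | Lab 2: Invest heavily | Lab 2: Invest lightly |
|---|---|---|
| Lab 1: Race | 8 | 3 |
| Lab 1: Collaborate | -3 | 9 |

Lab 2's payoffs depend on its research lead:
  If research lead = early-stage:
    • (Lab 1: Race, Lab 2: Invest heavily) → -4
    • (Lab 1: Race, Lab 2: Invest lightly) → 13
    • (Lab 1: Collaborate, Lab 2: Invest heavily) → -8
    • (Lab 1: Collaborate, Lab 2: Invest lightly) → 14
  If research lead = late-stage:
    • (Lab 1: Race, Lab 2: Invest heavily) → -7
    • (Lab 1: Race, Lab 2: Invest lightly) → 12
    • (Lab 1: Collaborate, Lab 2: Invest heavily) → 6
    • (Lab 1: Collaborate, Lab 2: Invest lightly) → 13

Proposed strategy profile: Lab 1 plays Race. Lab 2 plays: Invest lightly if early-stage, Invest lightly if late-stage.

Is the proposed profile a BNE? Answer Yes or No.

No

Lab 1 plays Race: E[Race] = 0.4·(3) + 0.6·(3) = 3; E[Collaborate] = 9. Not best-responding. ✗
Lab 2 (research lead early-stage), facing Race: Invest heavily gives -4, Invest lightly gives 13. Proposed Invest lightly is best. ✓
Lab 2 (research lead late-stage), facing Race: Invest heavily gives -7, Invest lightly gives 12. Proposed Invest lightly is best. ✓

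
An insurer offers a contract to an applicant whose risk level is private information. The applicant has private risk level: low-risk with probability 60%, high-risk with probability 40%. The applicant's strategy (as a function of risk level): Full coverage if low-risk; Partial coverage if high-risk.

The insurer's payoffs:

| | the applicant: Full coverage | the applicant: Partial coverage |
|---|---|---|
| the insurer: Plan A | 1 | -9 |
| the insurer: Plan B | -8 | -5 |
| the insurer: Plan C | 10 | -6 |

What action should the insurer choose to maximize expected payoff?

Compute the insurer's expected payoff for each action, taking the expectation over the applicant's type.
E[Plan A] = 0.6·(1) + 0.4·(-9) = -3
E[Plan B] = 0.6·(-8) + 0.4·(-5) = -6.8
E[Plan C] = 0.6·(10) + 0.4·(-6) = 3.6
Best response: Plan C (3.6 is the largest).

Plan C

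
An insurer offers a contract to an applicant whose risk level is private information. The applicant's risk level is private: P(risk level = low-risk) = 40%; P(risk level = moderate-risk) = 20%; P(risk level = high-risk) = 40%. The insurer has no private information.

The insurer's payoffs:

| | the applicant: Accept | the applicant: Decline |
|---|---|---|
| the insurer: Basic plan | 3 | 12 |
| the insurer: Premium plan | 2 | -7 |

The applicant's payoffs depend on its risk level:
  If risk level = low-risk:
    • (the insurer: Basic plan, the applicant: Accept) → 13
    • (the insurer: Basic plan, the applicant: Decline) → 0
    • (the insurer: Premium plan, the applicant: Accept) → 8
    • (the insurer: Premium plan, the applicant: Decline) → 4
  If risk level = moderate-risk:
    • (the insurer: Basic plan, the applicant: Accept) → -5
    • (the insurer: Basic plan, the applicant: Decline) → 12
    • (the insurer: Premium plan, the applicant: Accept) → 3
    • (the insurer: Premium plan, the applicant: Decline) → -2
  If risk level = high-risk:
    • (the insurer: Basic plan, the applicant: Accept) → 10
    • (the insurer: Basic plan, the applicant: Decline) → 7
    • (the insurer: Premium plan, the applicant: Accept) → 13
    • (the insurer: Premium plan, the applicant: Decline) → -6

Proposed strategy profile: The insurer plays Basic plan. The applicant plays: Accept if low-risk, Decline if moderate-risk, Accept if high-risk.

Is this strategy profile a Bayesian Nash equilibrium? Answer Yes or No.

Yes

The insurer plays Basic plan: E[Basic plan] = 0.4·(3) + 0.2·(12) + 0.4·(3) = 4.8; E[Premium plan] = 0.2. Best-responding. ✓
The applicant (risk level low-risk), facing Basic plan: Accept gives 13, Decline gives 0. Proposed Accept is best. ✓
The applicant (risk level moderate-risk), facing Basic plan: Accept gives -5, Decline gives 12. Proposed Decline is best. ✓
The applicant (risk level high-risk), facing Basic plan: Accept gives 10, Decline gives 7. Proposed Accept is best. ✓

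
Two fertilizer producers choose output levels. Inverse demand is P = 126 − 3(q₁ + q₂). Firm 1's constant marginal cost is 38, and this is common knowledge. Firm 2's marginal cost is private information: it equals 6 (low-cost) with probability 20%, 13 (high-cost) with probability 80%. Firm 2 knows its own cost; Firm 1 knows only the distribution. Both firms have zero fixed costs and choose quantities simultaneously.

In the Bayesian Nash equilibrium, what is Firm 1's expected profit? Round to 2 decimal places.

140.54

Firm 2 with cost c maximizes (126 − 3(q₁+q₂) − c)·q₂, giving q₂(c) = (126 − c − 3q₁)/6.
E[c₂] = 0.2·6 + 0.8·13 = 11.6
Firm 1's FOC against E[q₂] yields q₁ = (126 − 2·38 + E[c₂])/9 = (126 − 76 + 11.6)/9 = 6.84444.
E[P] = 126 − 3·(q₁ + E[q₂]) = 58.5333; Firm 1's expected profit = (E[P] − 38)·q₁ = (58.5333 − 38)·6.84444 = 140.539.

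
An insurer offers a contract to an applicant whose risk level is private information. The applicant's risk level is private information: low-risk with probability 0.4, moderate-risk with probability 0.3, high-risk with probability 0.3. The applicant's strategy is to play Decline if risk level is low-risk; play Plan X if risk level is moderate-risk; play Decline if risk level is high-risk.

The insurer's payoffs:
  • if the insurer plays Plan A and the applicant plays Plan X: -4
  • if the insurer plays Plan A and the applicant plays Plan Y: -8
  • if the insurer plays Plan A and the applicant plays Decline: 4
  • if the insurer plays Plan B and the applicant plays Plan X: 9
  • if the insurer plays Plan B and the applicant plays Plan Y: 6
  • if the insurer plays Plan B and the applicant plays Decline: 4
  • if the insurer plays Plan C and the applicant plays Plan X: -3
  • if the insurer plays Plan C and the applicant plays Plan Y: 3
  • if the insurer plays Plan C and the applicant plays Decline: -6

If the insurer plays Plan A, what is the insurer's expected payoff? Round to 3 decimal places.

1.600

Take the expectation over the applicant's risk level, weighting each type's action by its prior probability.
E[Plan A] = 0.4·4 + 0.3·(-4) + 0.3·4 = 1.6 + (-1.2) + 1.2 = 1.6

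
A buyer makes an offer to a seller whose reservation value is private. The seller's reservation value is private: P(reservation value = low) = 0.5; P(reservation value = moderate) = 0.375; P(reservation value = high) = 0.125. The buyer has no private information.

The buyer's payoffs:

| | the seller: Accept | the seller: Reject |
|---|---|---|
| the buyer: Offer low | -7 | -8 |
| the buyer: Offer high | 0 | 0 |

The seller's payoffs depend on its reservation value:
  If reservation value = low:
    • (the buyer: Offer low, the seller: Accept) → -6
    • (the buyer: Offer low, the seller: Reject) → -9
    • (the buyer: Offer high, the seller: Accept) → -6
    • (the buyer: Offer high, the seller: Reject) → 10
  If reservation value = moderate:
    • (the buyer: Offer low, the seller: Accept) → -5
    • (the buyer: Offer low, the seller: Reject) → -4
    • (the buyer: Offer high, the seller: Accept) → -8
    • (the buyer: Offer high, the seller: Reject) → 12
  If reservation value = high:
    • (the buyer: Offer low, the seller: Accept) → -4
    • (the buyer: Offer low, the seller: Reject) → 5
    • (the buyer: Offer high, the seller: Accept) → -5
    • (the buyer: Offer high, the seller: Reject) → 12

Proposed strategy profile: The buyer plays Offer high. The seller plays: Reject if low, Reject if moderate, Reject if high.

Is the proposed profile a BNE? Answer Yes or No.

The buyer plays Offer high: E[Offer high] = 0.5·(0) + 0.375·(0) + 0.125·(0) = 0; E[Offer low] = -8. Best-responding. ✓
The seller (reservation value low), facing Offer high: Accept gives -6, Reject gives 10. Proposed Reject is best. ✓
The seller (reservation value moderate), facing Offer high: Accept gives -8, Reject gives 12. Proposed Reject is best. ✓
The seller (reservation value high), facing Offer high: Accept gives -5, Reject gives 12. Proposed Reject is best. ✓

Yes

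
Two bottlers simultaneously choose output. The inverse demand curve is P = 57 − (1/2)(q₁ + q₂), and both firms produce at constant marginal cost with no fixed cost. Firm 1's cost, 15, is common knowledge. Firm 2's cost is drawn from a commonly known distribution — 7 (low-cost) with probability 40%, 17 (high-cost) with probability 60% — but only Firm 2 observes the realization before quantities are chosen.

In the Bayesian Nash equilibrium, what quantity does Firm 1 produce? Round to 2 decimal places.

26.67

Type-c best response for Firm 2: q₂(c) = (57 − c) − q₁/2.
Firm 1 maximizes expected profit; its first-order condition is 57 − q₁ − (1/2)E[q₂] − 15 = 0.
Substituting E[q₂] and solving: E[c₂] = 13, so q₁ = (57 − 2·15 + 13)/(3/2) = 26.6667.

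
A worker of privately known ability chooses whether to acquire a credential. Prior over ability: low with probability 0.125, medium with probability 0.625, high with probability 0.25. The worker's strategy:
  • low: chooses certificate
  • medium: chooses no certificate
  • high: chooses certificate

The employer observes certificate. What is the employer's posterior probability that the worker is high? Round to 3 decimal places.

Apply Bayes' rule using the sender's strategy as the likelihood.
P(certificate) = 0.125·1 + 0.625·0 + 0.25·1 = 0.375
P(high | certificate) = (0.25·1) / 0.375 = 0.25 / 0.375 = 0.666667

0.667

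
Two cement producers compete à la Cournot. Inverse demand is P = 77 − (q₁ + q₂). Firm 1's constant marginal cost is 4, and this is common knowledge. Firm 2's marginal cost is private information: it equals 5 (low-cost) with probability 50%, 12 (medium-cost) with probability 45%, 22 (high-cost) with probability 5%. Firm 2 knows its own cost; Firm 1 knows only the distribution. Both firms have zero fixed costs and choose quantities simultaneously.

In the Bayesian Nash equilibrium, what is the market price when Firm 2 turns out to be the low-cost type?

28

Type-c best response for Firm 2: q₂(c) = (77 − c)/2 − q₁/2.
Firm 1 maximizes expected profit; its first-order condition is 77 − 2q₁ − E[q₂] − 4 = 0.
Substituting E[q₂] and solving: E[c₂] = 9, so q₁ = (77 − 2·4 + 9)/3 = 26.
q₂(low-cost) = 23, so P = 77 − (26 + 23) = 28.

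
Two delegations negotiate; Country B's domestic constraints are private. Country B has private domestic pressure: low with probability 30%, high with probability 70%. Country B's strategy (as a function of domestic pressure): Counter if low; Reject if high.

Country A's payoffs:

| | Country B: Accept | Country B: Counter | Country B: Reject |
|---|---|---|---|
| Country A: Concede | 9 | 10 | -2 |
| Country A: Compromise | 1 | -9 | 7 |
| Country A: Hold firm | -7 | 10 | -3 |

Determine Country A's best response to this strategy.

Compromise

E[Concede] = 0.3·(10) + 0.7·(-2) = 1.6
E[Compromise] = 0.3·(-9) + 0.7·(7) = 2.2
E[Hold firm] = 0.3·(10) + 0.7·(-3) = 0.9
Best response: Compromise (2.2 is the largest).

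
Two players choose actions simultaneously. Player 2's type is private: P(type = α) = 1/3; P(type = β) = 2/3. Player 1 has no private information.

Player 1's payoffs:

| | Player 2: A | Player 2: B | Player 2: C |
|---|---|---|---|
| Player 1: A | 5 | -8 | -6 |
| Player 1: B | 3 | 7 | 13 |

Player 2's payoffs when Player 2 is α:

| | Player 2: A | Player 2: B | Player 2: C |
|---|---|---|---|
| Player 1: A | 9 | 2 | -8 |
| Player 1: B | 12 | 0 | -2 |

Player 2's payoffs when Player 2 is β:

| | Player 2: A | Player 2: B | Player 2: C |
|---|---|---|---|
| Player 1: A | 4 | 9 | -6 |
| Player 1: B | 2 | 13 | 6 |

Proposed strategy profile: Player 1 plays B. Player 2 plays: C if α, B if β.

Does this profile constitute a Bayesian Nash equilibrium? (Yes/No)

No

Player 1 plays B: E[B] = 1/3·(13) + 2/3·(7) = 9; E[A] = -22/3. Best-responding. ✓
Player 2 (type α), facing B: A gives 12, B gives 0, C gives -2. Proposed C is not best — profitable deviation exists. ✗
Player 2 (type β), facing B: A gives 2, B gives 13, C gives 6. Proposed B is best. ✓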